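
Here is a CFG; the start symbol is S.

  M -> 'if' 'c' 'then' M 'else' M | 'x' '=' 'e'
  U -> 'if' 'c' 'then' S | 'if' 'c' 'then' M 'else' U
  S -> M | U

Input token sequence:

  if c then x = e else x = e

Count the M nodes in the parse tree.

3

[S [M if c then [M x = e] else [M x = e]]]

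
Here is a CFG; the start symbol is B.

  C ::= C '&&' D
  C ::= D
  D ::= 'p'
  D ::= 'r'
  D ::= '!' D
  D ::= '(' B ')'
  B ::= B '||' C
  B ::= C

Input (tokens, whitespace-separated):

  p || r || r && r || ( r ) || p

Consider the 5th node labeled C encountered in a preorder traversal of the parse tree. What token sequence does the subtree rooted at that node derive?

[B [B [B [B [B [C [D p]]] || [C [D r]]] || [C [C [D r]] && [D r]]] || [C [D ( [B [C [D r]]] )]]] || [C [D p]]]

( r )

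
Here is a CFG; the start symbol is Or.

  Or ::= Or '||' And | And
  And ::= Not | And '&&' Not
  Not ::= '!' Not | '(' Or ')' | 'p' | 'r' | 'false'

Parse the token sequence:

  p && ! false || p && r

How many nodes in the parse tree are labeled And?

[Or [Or [And [And [Not p]] && [Not ! [Not false]]]] || [And [And [Not p]] && [Not r]]]

4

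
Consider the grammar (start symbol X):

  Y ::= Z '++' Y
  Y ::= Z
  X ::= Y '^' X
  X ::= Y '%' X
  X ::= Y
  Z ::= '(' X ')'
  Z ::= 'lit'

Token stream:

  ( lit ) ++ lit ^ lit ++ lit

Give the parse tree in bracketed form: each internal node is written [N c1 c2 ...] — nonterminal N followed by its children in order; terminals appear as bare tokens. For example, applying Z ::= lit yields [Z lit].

[X [Y [Z ( [X [Y [Z lit]]] )] ++ [Y [Z lit]]] ^ [X [Y [Z lit] ++ [Y [Z lit]]]]]

X
Y ^ X
Z ++ Y ^ X
( X ) ++ Y ^ X
( Y ) ++ Y ^ X
( Z ) ++ Y ^ X
( lit ) ++ Y ^ X
( lit ) ++ Z ^ X
( lit ) ++ lit ^ X
( lit ) ++ lit ^ Y
( lit ) ++ lit ^ Z ++ Y
( lit ) ++ lit ^ lit ++ Y
( lit ) ++ lit ^ lit ++ Z
( lit ) ++ lit ^ lit ++ lit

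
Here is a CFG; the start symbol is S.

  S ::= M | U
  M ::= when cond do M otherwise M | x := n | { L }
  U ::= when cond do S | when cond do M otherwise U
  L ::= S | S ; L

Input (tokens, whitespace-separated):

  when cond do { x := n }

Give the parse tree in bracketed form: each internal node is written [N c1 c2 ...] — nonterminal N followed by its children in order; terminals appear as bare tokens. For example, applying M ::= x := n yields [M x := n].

[S [U when cond do [S [M { [L [S [M x := n]]] }]]]]

S
U
when cond do S
when cond do M
when cond do { L }
when cond do { S }
when cond do { M }
when cond do { x := n }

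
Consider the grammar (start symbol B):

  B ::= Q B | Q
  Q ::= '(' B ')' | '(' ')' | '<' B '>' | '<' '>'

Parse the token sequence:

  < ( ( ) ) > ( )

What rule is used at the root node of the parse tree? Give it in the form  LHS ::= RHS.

B ::= Q B

[B [Q < [B [Q ( [B [Q ( )]] )]] >] [B [Q ( )]]]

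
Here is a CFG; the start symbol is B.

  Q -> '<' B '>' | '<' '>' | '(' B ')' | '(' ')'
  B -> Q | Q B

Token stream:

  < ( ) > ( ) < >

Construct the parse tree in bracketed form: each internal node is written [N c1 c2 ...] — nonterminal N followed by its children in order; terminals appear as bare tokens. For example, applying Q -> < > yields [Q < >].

[B [Q < [B [Q ( )]] >] [B [Q ( )] [B [Q < >]]]]

B
Q B
< B > B
< Q > B
< ( ) > B
< ( ) > Q B
< ( ) > ( ) B
< ( ) > ( ) Q
< ( ) > ( ) < >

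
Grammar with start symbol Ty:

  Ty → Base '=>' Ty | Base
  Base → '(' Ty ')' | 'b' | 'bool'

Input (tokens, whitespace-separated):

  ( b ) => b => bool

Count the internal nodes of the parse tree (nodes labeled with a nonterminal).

8

[Ty [Base ( [Ty [Base b]] )] => [Ty [Base b] => [Ty [Base bool]]]]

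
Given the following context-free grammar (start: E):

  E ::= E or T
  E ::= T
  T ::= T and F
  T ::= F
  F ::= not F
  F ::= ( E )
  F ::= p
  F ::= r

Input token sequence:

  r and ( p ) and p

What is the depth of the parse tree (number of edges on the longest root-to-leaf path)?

7

[E [T [T [T [F r]] and [F ( [E [T [F p]]] )]] and [F p]]]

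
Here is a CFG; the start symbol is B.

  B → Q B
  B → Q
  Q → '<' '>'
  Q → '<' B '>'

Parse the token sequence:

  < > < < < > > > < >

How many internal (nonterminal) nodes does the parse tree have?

10

[B [Q < >] [B [Q < [B [Q < [B [Q < >]] >]] >] [B [Q < >]]]]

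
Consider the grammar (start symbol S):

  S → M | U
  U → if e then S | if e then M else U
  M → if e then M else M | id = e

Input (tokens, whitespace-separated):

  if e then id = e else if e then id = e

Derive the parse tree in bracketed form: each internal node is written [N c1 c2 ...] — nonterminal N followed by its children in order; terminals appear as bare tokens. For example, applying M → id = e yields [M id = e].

[S [U if e then [M id = e] else [U if e then [S [M id = e]]]]]

S
U
if e then M else U
if e then id = e else U
if e then id = e else if e then S
if e then id = e else if e then M
if e then id = e else if e then id = e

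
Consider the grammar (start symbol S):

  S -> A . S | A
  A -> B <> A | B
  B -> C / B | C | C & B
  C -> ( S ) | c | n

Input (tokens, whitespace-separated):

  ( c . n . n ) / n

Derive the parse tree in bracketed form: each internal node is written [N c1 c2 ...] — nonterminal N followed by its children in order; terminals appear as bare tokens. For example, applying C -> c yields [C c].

S
A
B
C / B
( S ) / B
( A . S ) / B
( B . S ) / B
( C . S ) / B
( c . S ) / B
( c . A . S ) / B
( c . B . S ) / B
( c . C . S ) / B
( c . n . S ) / B
( c . n . A ) / B
( c . n . B ) / B
( c . n . C ) / B
( c . n . n ) / B
( c . n . n ) / C
( c . n . n ) / n

[S [A [B [C ( [S [A [B [C c]]] . [S [A [B [C n]]] . [S [A [B [C n]]]]]] )] / [B [C n]]]]]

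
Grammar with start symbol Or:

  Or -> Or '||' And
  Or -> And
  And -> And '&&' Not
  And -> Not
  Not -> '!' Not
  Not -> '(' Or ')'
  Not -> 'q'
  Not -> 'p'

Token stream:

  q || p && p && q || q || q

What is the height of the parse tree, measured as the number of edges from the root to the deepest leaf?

7

[Or [Or [Or [Or [And [Not q]]] || [And [And [And [Not p]] && [Not p]] && [Not q]]] || [And [Not q]]] || [And [Not q]]]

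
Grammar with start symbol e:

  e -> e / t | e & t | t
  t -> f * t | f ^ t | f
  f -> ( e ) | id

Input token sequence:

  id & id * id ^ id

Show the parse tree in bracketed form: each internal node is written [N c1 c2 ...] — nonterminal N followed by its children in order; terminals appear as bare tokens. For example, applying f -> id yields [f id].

[e [e [t [f id]]] & [t [f id] * [t [f id] ^ [t [f id]]]]]

e
e & t
t & t
f & t
id & t
id & f * t
id & id * t
id & id * f ^ t
id & id * id ^ t
id & id * id ^ f
id & id * id ^ id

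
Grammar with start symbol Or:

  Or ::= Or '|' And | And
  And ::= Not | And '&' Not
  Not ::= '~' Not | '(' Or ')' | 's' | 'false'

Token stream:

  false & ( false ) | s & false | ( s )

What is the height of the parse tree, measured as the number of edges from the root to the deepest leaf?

[Or [Or [Or [And [And [Not false]] & [Not ( [Or [And [Not false]]] )]]] | [And [And [Not s]] & [Not false]]] | [And [Not ( [Or [And [Not s]]] )]]]

8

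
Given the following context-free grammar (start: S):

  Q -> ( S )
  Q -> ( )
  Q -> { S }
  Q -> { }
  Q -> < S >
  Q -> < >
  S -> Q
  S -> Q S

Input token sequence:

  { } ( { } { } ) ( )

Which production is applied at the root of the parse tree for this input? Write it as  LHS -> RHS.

[S [Q { }] [S [Q ( [S [Q { }] [S [Q { }]]] )] [S [Q ( )]]]]

S -> Q S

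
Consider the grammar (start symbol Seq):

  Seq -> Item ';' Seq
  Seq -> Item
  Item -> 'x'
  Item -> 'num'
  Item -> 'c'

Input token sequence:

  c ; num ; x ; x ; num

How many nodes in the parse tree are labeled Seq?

5

[Seq [Item c] ; [Seq [Item num] ; [Seq [Item x] ; [Seq [Item x] ; [Seq [Item num]]]]]]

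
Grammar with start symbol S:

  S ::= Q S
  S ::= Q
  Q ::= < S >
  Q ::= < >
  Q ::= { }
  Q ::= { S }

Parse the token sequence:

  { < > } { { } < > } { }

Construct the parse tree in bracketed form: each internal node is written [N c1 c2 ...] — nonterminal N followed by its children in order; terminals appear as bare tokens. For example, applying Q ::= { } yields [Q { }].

S
Q S
{ S } S
{ Q } S
{ < > } S
{ < > } Q S
{ < > } { S } S
{ < > } { Q S } S
{ < > } { { } S } S
{ < > } { { } Q } S
{ < > } { { } < > } S
{ < > } { { } < > } Q
{ < > } { { } < > } { }

[S [Q { [S [Q < >]] }] [S [Q { [S [Q { }] [S [Q < >]]] }] [S [Q { }]]]]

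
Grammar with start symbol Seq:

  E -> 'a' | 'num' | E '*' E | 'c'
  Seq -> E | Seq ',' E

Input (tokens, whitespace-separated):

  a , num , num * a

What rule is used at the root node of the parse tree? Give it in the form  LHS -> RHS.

Seq -> Seq ',' E

[Seq [Seq [Seq [E a]] , [E num]] , [E [E num] * [E a]]]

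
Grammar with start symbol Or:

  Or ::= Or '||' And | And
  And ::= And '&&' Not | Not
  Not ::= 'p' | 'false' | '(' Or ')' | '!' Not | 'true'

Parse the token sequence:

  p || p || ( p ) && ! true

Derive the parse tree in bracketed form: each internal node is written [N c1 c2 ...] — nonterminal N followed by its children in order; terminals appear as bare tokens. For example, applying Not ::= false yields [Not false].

Or
Or || And
Or || And || And
And || And || And
Not || And || And
p || And || And
p || Not || And
p || p || And
p || p || And && Not
p || p || Not && Not
p || p || ( Or ) && Not
p || p || ( And ) && Not
p || p || ( Not ) && Not
p || p || ( p ) && Not
p || p || ( p ) && ! Not
p || p || ( p ) && ! true

[Or [Or [Or [And [Not p]]] || [And [Not p]]] || [And [And [Not ( [Or [And [Not p]]] )]] && [Not ! [Not true]]]]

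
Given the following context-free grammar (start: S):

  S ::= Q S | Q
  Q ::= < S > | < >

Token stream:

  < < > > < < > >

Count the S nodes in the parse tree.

[S [Q < [S [Q < >]] >] [S [Q < [S [Q < >]] >]]]

4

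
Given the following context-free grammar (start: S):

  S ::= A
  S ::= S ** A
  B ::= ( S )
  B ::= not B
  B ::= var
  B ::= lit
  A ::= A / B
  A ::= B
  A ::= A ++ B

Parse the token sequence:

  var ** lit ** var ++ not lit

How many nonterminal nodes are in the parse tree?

12

[S [S [S [A [B var]]] ** [A [B lit]]] ** [A [A [B var]] ++ [B not [B lit]]]]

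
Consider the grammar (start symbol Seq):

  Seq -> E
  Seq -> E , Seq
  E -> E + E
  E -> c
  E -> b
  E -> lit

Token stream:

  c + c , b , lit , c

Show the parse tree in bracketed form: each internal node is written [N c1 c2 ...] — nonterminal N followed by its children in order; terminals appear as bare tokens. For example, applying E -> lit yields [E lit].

Seq
E , Seq
E + E , Seq
c + E , Seq
c + c , Seq
c + c , E , Seq
c + c , b , Seq
c + c , b , E , Seq
c + c , b , lit , Seq
c + c , b , lit , E
c + c , b , lit , c

[Seq [E [E c] + [E c]] , [Seq [E b] , [Seq [E lit] , [Seq [E c]]]]]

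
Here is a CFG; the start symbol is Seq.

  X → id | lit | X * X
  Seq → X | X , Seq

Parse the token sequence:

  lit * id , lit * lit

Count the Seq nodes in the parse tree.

[Seq [X [X lit] * [X id]] , [Seq [X [X lit] * [X lit]]]]

2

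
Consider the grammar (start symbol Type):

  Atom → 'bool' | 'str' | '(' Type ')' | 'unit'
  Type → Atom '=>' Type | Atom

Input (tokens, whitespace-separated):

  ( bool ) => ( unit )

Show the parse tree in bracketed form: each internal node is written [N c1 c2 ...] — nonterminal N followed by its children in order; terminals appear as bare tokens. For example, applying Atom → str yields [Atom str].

[Type [Atom ( [Type [Atom bool]] )] => [Type [Atom ( [Type [Atom unit]] )]]]

Type
Atom => Type
( Type ) => Type
( Atom ) => Type
( bool ) => Type
( bool ) => Atom
( bool ) => ( Type )
( bool ) => ( Atom )
( bool ) => ( unit )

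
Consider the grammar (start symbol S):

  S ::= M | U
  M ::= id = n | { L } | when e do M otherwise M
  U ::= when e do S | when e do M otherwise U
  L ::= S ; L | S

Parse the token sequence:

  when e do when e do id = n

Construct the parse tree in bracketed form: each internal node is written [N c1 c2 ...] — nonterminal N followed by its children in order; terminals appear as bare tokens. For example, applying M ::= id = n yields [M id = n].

[S [U when e do [S [U when e do [S [M id = n]]]]]]

S
U
when e do S
when e do U
when e do when e do S
when e do when e do M
when e do when e do id = n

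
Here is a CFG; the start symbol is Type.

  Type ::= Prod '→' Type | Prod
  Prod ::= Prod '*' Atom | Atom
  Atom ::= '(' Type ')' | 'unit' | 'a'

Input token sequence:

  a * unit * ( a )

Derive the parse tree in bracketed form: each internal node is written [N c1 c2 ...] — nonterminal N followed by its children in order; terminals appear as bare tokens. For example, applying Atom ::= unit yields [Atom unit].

Type
Prod
Prod * Atom
Prod * Atom * Atom
Atom * Atom * Atom
a * Atom * Atom
a * unit * Atom
a * unit * ( Type )
a * unit * ( Prod )
a * unit * ( Atom )
a * unit * ( a )

[Type [Prod [Prod [Prod [Atom a]] * [Atom unit]] * [Atom ( [Type [Prod [Atom a]]] )]]]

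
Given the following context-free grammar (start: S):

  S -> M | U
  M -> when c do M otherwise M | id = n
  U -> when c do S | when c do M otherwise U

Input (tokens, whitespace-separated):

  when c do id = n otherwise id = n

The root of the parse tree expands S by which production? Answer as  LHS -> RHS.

S -> M

[S [M when c do [M id = n] otherwise [M id = n]]]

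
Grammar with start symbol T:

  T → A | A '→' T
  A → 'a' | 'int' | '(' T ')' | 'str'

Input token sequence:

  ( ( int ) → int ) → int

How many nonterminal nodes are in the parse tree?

[T [A ( [T [A ( [T [A int]] )] → [T [A int]]] )] → [T [A int]]]

10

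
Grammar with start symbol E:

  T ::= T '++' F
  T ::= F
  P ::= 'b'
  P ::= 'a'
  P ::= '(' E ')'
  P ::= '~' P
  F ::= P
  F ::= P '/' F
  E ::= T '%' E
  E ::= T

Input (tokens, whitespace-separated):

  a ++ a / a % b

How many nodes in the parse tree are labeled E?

2

[E [T [T [F [P a]]] ++ [F [P a] / [F [P a]]]] % [E [T [F [P b]]]]]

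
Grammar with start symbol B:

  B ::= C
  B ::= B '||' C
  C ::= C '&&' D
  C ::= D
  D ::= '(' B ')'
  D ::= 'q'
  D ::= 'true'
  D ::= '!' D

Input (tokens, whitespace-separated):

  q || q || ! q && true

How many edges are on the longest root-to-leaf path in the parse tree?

[B [B [B [C [D q]]] || [C [D q]]] || [C [C [D ! [D q]]] && [D true]]]

5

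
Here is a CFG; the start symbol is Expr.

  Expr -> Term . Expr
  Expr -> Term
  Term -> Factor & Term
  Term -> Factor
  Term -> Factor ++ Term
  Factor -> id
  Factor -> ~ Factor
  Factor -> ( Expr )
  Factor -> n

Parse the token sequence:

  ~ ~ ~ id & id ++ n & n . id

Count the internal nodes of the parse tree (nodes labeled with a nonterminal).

15

[Expr [Term [Factor ~ [Factor ~ [Factor ~ [Factor id]]]] & [Term [Factor id] ++ [Term [Factor n] & [Term [Factor n]]]]] . [Expr [Term [Factor id]]]]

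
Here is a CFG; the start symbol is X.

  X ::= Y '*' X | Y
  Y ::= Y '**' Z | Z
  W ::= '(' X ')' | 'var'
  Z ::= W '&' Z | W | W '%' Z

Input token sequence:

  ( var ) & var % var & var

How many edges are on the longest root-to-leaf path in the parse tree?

8

[X [Y [Z [W ( [X [Y [Z [W var]]]] )] & [Z [W var] % [Z [W var] & [Z [W var]]]]]]]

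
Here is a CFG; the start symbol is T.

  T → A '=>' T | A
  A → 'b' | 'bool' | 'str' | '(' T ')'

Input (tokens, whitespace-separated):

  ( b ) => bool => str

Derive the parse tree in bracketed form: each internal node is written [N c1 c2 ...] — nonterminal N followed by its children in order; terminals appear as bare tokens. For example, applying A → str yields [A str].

T
A => T
( T ) => T
( A ) => T
( b ) => T
( b ) => A => T
( b ) => bool => T
( b ) => bool => A
( b ) => bool => str

[T [A ( [T [A b]] )] => [T [A bool] => [T [A str]]]]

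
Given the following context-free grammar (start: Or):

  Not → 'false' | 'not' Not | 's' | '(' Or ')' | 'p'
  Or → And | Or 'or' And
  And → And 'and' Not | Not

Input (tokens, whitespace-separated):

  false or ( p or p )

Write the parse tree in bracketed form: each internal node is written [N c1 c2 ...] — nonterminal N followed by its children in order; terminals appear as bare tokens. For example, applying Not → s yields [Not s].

[Or [Or [And [Not false]]] or [And [Not ( [Or [Or [And [Not p]]] or [And [Not p]]] )]]]

Or
Or or And
And or And
Not or And
false or And
false or Not
false or ( Or )
false or ( Or or And )
false or ( And or And )
false or ( Not or And )
false or ( p or And )
false or ( p or Not )
false or ( p or p )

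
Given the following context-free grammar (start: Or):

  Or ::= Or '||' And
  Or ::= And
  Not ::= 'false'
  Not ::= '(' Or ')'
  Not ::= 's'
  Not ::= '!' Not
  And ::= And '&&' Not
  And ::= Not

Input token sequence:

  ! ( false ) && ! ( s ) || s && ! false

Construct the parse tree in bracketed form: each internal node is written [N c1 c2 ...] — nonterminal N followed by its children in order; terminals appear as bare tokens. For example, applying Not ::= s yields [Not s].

Or
Or || And
And || And
And && Not || And
Not && Not || And
! Not && Not || And
! ( Or ) && Not || And
! ( And ) && Not || And
! ( Not ) && Not || And
! ( false ) && Not || And
! ( false ) && ! Not || And
! ( false ) && ! ( Or ) || And
! ( false ) && ! ( And ) || And
! ( false ) && ! ( Not ) || And
! ( false ) && ! ( s ) || And
! ( false ) && ! ( s ) || And && Not
! ( false ) && ! ( s ) || Not && Not
! ( false ) && ! ( s ) || s && Not
! ( false ) && ! ( s ) || s && ! Not
! ( false ) && ! ( s ) || s && ! false

[Or [Or [And [And [Not ! [Not ( [Or [And [Not false]]] )]]] && [Not ! [Not ( [Or [And [Not s]]] )]]]] || [And [And [Not s]] && [Not ! [Not false]]]]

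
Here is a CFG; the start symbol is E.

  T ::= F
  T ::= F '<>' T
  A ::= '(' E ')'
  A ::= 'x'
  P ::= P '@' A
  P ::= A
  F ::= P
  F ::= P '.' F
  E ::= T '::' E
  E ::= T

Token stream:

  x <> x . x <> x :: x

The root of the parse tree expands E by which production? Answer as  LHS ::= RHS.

E ::= T '::' E

[E [T [F [P [A x]]] <> [T [F [P [A x]] . [F [P [A x]]]] <> [T [F [P [A x]]]]]] :: [E [T [F [P [A x]]]]]]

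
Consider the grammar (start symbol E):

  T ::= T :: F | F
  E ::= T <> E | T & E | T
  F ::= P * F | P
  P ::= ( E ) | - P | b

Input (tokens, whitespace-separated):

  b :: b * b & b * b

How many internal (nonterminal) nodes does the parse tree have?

[E [T [T [F [P b]]] :: [F [P b] * [F [P b]]]] & [E [T [F [P b] * [F [P b]]]]]]

15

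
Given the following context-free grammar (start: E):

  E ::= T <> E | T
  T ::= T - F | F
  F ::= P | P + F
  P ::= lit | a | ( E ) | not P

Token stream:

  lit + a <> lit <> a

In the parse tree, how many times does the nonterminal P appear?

[E [T [F [P lit] + [F [P a]]]] <> [E [T [F [P lit]]] <> [E [T [F [P a]]]]]]

4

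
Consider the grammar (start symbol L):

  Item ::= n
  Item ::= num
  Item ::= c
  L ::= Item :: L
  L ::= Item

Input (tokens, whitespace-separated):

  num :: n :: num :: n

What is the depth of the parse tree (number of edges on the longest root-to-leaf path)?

[L [Item num] :: [L [Item n] :: [L [Item num] :: [L [Item n]]]]]

5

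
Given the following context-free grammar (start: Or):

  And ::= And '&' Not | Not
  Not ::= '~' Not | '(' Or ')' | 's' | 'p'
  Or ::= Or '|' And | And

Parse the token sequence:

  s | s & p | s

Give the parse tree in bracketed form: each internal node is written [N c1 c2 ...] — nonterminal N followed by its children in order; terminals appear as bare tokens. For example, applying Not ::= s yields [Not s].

[Or [Or [Or [And [Not s]]] | [And [And [Not s]] & [Not p]]] | [And [Not s]]]

Or
Or | And
Or | And | And
And | And | And
Not | And | And
s | And | And
s | And & Not | And
s | Not & Not | And
s | s & Not | And
s | s & p | And
s | s & p | Not
s | s & p | s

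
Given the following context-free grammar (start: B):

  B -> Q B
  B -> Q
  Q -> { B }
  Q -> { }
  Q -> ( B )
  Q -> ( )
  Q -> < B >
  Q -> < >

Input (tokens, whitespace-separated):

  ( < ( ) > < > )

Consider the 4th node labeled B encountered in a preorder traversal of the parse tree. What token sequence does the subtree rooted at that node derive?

[B [Q ( [B [Q < [B [Q ( )]] >] [B [Q < >]]] )]]

< >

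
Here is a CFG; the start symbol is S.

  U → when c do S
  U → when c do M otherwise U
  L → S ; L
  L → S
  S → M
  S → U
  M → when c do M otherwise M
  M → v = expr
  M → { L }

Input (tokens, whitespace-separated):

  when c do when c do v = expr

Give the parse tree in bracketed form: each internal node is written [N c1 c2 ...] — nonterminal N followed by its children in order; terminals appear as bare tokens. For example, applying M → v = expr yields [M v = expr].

[S [U when c do [S [U when c do [S [M v = expr]]]]]]

S
U
when c do S
when c do U
when c do when c do S
when c do when c do M
when c do when c do v = expr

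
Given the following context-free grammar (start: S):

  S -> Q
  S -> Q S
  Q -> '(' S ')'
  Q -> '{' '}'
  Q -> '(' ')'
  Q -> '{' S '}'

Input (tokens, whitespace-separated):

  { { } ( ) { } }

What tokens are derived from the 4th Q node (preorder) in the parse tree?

[S [Q { [S [Q { }] [S [Q ( )] [S [Q { }]]]] }]]

{ }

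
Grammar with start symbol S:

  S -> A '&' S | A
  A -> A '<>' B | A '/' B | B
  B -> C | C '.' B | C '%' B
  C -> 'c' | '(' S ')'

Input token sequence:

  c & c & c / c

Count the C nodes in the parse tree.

[S [A [B [C c]]] & [S [A [B [C c]]] & [S [A [A [B [C c]]] / [B [C c]]]]]]

4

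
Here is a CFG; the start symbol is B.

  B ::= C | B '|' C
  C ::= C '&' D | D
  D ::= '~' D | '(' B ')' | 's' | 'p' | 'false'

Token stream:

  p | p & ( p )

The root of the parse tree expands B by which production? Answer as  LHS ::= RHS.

[B [B [C [D p]]] | [C [C [D p]] & [D ( [B [C [D p]]] )]]]

B ::= B '|' C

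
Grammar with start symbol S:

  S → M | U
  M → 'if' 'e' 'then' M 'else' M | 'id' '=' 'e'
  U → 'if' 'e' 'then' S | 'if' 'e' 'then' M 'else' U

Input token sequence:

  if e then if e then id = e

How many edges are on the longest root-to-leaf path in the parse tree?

6

[S [U if e then [S [U if e then [S [M id = e]]]]]]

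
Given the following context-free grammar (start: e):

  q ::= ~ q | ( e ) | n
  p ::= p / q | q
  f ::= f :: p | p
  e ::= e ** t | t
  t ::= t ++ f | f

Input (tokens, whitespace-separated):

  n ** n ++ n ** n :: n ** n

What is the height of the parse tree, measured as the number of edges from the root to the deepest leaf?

8

[e [e [e [e [t [f [p [q n]]]]] ** [t [t [f [p [q n]]]] ++ [f [p [q n]]]]] ** [t [f [f [p [q n]]] :: [p [q n]]]]] ** [t [f [p [q n]]]]]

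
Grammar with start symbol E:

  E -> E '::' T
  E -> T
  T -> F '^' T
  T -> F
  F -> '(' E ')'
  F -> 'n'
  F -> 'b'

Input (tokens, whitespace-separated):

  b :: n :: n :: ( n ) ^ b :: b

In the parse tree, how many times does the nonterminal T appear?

7

[E [E [E [E [E [T [F b]]] :: [T [F n]]] :: [T [F n]]] :: [T [F ( [E [T [F n]]] )] ^ [T [F b]]]] :: [T [F b]]]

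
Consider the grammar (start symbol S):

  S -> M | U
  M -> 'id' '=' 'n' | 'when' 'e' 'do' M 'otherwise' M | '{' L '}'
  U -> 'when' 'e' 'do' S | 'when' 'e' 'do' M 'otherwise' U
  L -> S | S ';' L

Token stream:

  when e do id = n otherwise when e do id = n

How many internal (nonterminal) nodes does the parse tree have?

[S [U when e do [M id = n] otherwise [U when e do [S [M id = n]]]]]

6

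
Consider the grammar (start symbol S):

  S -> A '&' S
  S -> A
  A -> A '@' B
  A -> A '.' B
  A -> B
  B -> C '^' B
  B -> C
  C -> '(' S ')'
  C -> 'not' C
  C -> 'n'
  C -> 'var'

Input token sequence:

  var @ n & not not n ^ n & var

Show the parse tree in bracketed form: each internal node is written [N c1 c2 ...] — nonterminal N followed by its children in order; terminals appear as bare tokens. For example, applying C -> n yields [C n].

[S [A [A [B [C var]]] @ [B [C n]]] & [S [A [B [C not [C not [C n]]] ^ [B [C n]]]] & [S [A [B [C var]]]]]]

S
A & S
A @ B & S
B @ B & S
C @ B & S
var @ B & S
var @ C & S
var @ n & S
var @ n & A & S
var @ n & B & S
var @ n & C ^ B & S
var @ n & not C ^ B & S
var @ n & not not C ^ B & S
var @ n & not not n ^ B & S
var @ n & not not n ^ C & S
var @ n & not not n ^ n & S
var @ n & not not n ^ n & A
var @ n & not not n ^ n & B
var @ n & not not n ^ n & C
var @ n & not not n ^ n & var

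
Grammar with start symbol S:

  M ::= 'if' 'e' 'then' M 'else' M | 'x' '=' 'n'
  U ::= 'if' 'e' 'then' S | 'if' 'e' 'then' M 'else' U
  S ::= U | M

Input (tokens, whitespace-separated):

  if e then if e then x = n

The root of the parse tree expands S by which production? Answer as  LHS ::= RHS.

S ::= U

[S [U if e then [S [U if e then [S [M x = n]]]]]]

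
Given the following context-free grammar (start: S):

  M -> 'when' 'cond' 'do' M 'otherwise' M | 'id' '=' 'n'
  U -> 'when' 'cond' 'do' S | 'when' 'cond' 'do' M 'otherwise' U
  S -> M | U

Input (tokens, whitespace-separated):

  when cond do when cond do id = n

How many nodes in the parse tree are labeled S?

3

[S [U when cond do [S [U when cond do [S [M id = n]]]]]]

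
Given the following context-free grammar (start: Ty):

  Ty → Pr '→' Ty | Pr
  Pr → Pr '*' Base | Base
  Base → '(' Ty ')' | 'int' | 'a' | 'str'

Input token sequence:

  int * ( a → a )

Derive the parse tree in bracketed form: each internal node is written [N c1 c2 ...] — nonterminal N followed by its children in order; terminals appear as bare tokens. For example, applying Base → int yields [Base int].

Ty
Pr
Pr * Base
Base * Base
int * Base
int * ( Ty )
int * ( Pr → Ty )
int * ( Base → Ty )
int * ( a → Ty )
int * ( a → Pr )
int * ( a → Base )
int * ( a → a )

[Ty [Pr [Pr [Base int]] * [Base ( [Ty [Pr [Base a]] → [Ty [Pr [Base a]]]] )]]]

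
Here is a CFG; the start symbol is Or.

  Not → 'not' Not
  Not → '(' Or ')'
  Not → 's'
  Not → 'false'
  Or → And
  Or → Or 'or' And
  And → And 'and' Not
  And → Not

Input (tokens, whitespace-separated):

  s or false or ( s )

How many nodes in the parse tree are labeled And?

4

[Or [Or [Or [And [Not s]]] or [And [Not false]]] or [And [Not ( [Or [And [Not s]]] )]]]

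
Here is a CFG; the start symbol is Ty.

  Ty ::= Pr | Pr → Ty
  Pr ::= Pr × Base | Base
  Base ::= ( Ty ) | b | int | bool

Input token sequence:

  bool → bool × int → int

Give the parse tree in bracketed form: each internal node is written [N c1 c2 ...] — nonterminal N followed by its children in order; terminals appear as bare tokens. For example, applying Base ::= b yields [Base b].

[Ty [Pr [Base bool]] → [Ty [Pr [Pr [Base bool]] × [Base int]] → [Ty [Pr [Base int]]]]]

Ty
Pr → Ty
Base → Ty
bool → Ty
bool → Pr → Ty
bool → Pr × Base → Ty
bool → Base × Base → Ty
bool → bool × Base → Ty
bool → bool × int → Ty
bool → bool × int → Pr
bool → bool × int → Base
bool → bool × int → int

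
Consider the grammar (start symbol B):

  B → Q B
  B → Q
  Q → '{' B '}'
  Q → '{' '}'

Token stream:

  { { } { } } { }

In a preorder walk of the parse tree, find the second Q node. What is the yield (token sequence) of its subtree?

{ }

[B [Q { [B [Q { }] [B [Q { }]]] }] [B [Q { }]]]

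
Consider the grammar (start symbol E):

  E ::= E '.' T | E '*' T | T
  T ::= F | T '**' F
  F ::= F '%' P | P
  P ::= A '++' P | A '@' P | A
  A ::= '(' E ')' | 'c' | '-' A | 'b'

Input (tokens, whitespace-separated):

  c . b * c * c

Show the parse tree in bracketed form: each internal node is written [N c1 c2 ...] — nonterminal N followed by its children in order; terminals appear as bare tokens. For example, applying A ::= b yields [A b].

[E [E [E [E [T [F [P [A c]]]]] . [T [F [P [A b]]]]] * [T [F [P [A c]]]]] * [T [F [P [A c]]]]]

E
E * T
E * T * T
E . T * T * T
T . T * T * T
F . T * T * T
P . T * T * T
A . T * T * T
c . T * T * T
c . F * T * T
c . P * T * T
c . A * T * T
c . b * T * T
c . b * F * T
c . b * P * T
c . b * A * T
c . b * c * T
c . b * c * F
c . b * c * P
c . b * c * A
c . b * c * c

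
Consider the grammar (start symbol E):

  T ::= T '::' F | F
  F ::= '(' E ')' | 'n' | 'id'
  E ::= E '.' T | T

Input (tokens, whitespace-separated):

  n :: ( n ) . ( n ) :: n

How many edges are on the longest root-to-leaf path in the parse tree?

[E [E [T [T [F n]] :: [F ( [E [T [F n]]] )]]] . [T [T [F ( [E [T [F n]]] )]] :: [F n]]]

7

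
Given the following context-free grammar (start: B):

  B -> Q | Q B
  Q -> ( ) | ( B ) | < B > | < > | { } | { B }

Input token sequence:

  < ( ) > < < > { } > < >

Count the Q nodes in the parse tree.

[B [Q < [B [Q ( )]] >] [B [Q < [B [Q < >] [B [Q { }]]] >] [B [Q < >]]]]

6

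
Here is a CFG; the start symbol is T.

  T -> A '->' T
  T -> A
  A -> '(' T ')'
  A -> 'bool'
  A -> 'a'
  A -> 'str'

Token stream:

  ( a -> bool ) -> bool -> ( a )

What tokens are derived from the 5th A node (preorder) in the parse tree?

[T [A ( [T [A a] -> [T [A bool]]] )] -> [T [A bool] -> [T [A ( [T [A a]] )]]]]

( a )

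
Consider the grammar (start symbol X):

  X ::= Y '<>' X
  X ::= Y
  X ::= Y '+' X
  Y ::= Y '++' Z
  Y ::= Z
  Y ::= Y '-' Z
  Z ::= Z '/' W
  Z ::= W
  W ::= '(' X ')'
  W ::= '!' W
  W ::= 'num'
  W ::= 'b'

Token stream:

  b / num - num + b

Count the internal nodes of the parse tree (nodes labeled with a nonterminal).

13

[X [Y [Y [Z [Z [W b]] / [W num]]] - [Z [W num]]] + [X [Y [Z [W b]]]]]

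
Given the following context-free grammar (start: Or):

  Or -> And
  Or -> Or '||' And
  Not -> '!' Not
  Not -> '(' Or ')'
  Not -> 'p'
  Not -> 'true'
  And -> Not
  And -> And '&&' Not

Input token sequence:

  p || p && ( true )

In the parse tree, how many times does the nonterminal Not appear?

[Or [Or [And [Not p]]] || [And [And [Not p]] && [Not ( [Or [And [Not true]]] )]]]

4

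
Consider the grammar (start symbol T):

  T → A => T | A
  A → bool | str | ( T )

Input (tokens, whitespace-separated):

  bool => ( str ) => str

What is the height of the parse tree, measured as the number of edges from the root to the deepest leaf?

5

[T [A bool] => [T [A ( [T [A str]] )] => [T [A str]]]]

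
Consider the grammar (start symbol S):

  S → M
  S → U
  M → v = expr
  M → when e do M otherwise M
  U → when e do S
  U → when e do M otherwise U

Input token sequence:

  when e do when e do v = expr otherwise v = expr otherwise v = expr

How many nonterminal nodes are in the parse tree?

6

[S [M when e do [M when e do [M v = expr] otherwise [M v = expr]] otherwise [M v = expr]]]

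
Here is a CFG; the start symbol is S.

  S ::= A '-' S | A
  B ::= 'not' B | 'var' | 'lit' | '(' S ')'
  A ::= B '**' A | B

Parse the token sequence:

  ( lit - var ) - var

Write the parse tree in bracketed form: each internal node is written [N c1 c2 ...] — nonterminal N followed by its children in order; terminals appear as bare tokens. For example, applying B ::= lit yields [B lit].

S
A - S
B - S
( S ) - S
( A - S ) - S
( B - S ) - S
( lit - S ) - S
( lit - A ) - S
( lit - B ) - S
( lit - var ) - S
( lit - var ) - A
( lit - var ) - B
( lit - var ) - var

[S [A [B ( [S [A [B lit]] - [S [A [B var]]]] )]] - [S [A [B var]]]]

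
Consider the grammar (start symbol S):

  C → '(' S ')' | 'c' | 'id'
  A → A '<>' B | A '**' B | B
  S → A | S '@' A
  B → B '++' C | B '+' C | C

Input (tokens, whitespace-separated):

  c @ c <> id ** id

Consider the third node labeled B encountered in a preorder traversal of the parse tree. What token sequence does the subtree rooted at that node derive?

id

[S [S [A [B [C c]]]] @ [A [A [A [B [C c]]] <> [B [C id]]] ** [B [C id]]]]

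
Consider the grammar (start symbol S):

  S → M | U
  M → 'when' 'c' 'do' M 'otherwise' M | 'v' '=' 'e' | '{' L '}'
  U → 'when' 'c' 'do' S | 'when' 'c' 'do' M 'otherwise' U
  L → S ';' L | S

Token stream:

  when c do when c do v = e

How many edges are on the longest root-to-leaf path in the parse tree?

6

[S [U when c do [S [U when c do [S [M v = e]]]]]]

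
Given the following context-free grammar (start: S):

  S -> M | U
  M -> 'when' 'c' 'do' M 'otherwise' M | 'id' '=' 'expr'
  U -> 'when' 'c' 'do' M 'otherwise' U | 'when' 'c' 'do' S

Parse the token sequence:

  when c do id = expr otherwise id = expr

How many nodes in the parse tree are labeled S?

1

[S [M when c do [M id = expr] otherwise [M id = expr]]]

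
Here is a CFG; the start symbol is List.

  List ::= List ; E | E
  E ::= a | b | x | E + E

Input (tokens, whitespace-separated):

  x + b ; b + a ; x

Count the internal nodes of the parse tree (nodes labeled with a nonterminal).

[List [List [List [E [E x] + [E b]]] ; [E [E b] + [E a]]] ; [E x]]

10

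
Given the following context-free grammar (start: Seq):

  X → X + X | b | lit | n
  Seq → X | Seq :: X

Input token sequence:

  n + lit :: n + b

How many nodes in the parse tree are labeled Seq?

[Seq [Seq [X [X n] + [X lit]]] :: [X [X n] + [X b]]]

2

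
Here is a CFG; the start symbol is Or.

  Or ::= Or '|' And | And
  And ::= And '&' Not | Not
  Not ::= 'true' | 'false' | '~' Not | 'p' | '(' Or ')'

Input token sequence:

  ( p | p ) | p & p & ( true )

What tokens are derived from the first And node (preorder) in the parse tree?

( p | p )

[Or [Or [And [Not ( [Or [Or [And [Not p]]] | [And [Not p]]] )]]] | [And [And [And [Not p]] & [Not p]] & [Not ( [Or [And [Not true]]] )]]]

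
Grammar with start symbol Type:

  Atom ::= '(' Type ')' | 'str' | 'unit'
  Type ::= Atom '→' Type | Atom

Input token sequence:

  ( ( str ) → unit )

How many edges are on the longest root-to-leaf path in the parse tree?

6

[Type [Atom ( [Type [Atom ( [Type [Atom str]] )] → [Type [Atom unit]]] )]]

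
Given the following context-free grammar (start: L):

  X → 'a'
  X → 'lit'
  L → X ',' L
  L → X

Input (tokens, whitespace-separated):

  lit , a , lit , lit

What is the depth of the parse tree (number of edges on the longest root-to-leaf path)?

[L [X lit] , [L [X a] , [L [X lit] , [L [X lit]]]]]

5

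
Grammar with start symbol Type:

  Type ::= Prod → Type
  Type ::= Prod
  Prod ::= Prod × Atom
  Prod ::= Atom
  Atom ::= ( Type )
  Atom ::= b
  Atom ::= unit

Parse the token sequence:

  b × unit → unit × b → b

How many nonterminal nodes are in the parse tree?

13

[Type [Prod [Prod [Atom b]] × [Atom unit]] → [Type [Prod [Prod [Atom unit]] × [Atom b]] → [Type [Prod [Atom b]]]]]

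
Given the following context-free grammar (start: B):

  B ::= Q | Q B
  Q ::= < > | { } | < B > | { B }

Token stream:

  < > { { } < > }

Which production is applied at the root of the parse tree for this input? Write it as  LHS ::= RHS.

B ::= Q B

[B [Q < >] [B [Q { [B [Q { }] [B [Q < >]]] }]]]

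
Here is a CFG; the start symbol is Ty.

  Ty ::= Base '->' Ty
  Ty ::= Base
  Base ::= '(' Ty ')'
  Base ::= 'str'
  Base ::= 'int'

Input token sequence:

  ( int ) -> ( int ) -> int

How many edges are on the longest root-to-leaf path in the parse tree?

5

[Ty [Base ( [Ty [Base int]] )] -> [Ty [Base ( [Ty [Base int]] )] -> [Ty [Base int]]]]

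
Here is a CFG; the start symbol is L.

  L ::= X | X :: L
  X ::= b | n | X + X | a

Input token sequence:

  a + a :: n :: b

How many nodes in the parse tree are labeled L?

3

[L [X [X a] + [X a]] :: [L [X n] :: [L [X b]]]]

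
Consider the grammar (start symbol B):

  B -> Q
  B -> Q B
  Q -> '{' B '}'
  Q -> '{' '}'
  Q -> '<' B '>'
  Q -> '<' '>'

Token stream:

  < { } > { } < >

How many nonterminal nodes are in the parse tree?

8

[B [Q < [B [Q { }]] >] [B [Q { }] [B [Q < >]]]]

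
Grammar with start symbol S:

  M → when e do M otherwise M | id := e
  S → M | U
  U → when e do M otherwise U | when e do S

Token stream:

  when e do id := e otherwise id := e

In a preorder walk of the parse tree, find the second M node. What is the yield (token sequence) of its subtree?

[S [M when e do [M id := e] otherwise [M id := e]]]

id := e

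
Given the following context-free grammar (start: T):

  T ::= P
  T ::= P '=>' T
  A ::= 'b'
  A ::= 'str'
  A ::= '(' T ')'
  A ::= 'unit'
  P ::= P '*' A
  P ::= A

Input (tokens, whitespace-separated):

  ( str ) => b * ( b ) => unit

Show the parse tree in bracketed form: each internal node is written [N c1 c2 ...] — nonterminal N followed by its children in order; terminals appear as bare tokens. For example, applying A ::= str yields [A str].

T
P => T
A => T
( T ) => T
( P ) => T
( A ) => T
( str ) => T
( str ) => P => T
( str ) => P * A => T
( str ) => A * A => T
( str ) => b * A => T
( str ) => b * ( T ) => T
( str ) => b * ( P ) => T
( str ) => b * ( A ) => T
( str ) => b * ( b ) => T
( str ) => b * ( b ) => P
( str ) => b * ( b ) => A
( str ) => b * ( b ) => unit

[T [P [A ( [T [P [A str]]] )]] => [T [P [P [A b]] * [A ( [T [P [A b]]] )]] => [T [P [A unit]]]]]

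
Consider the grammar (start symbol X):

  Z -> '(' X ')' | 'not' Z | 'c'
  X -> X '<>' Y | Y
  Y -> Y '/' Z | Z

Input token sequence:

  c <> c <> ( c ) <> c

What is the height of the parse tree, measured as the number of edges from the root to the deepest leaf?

[X [X [X [X [Y [Z c]]] <> [Y [Z c]]] <> [Y [Z ( [X [Y [Z c]]] )]]] <> [Y [Z c]]]

7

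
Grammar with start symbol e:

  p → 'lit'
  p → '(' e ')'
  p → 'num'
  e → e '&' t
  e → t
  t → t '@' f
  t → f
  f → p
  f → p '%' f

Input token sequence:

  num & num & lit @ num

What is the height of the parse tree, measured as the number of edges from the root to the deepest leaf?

6

[e [e [e [t [f [p num]]]] & [t [f [p num]]]] & [t [t [f [p lit]]] @ [f [p num]]]]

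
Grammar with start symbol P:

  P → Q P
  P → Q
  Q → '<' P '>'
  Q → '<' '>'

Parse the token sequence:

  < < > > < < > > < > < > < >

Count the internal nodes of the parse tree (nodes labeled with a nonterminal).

14

[P [Q < [P [Q < >]] >] [P [Q < [P [Q < >]] >] [P [Q < >] [P [Q < >] [P [Q < >]]]]]]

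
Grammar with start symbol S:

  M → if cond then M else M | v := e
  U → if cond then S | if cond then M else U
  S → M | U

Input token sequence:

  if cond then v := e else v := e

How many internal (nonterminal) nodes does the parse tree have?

[S [M if cond then [M v := e] else [M v := e]]]

4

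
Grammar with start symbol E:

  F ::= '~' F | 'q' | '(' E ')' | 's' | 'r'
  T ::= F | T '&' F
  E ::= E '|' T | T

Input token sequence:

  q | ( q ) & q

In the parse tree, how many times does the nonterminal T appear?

4

[E [E [T [F q]]] | [T [T [F ( [E [T [F q]]] )]] & [F q]]]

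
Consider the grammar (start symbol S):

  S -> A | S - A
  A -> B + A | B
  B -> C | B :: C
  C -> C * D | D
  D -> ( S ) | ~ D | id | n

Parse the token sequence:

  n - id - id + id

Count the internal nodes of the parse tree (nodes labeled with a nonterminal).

19

[S [S [S [A [B [C [D n]]]]] - [A [B [C [D id]]]]] - [A [B [C [D id]]] + [A [B [C [D id]]]]]]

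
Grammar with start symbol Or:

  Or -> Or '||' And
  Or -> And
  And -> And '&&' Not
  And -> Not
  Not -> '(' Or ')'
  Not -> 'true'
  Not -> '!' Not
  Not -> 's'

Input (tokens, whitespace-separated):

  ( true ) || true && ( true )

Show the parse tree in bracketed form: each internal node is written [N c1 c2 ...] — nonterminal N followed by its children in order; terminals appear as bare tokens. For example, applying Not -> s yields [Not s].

[Or [Or [And [Not ( [Or [And [Not true]]] )]]] || [And [And [Not true]] && [Not ( [Or [And [Not true]]] )]]]

Or
Or || And
And || And
Not || And
( Or ) || And
( And ) || And
( Not ) || And
( true ) || And
( true ) || And && Not
( true ) || Not && Not
( true ) || true && Not
( true ) || true && ( Or )
( true ) || true && ( And )
( true ) || true && ( Not )
( true ) || true && ( true )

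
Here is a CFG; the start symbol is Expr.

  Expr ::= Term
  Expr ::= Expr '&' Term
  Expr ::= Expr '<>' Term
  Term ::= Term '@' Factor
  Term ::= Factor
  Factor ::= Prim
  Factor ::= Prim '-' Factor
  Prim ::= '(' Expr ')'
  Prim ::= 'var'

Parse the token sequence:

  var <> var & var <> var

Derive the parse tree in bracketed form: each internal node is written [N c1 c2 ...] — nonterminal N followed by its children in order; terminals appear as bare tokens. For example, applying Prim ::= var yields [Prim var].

Expr
Expr <> Term
Expr & Term <> Term
Expr <> Term & Term <> Term
Term <> Term & Term <> Term
Factor <> Term & Term <> Term
Prim <> Term & Term <> Term
var <> Term & Term <> Term
var <> Factor & Term <> Term
var <> Prim & Term <> Term
var <> var & Term <> Term
var <> var & Factor <> Term
var <> var & Prim <> Term
var <> var & var <> Term
var <> var & var <> Factor
var <> var & var <> Prim
var <> var & var <> var

[Expr [Expr [Expr [Expr [Term [Factor [Prim var]]]] <> [Term [Factor [Prim var]]]] & [Term [Factor [Prim var]]]] <> [Term [Factor [Prim var]]]]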